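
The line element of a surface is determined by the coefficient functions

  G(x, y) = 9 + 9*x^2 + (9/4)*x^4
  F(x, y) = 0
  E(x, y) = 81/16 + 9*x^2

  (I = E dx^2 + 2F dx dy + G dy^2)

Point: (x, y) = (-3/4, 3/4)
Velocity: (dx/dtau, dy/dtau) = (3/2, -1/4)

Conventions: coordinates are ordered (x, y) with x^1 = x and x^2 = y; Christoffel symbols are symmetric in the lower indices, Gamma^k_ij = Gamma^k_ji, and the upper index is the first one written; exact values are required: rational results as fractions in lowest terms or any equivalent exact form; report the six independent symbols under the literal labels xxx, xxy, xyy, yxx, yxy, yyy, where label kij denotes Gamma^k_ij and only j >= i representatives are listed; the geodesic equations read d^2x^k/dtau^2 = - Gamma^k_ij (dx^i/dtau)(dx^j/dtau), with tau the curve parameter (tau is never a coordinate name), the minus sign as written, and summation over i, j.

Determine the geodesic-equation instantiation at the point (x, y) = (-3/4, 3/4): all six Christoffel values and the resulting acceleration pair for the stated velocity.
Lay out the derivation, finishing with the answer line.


E = 81/8, F = 0, G = 15129/1024 at the point
E_x = -27/2, E_y = 0, F_x = 0, F_y = 0, G_x = -1107/64, G_y = 0
EG - F^2 = 1225449/8192;  g^inv = (8192/1225449) * [[15129/1024, 0], [0, 81/8]]
first-kind symbols [ij,l] = (1/2)(d_i g_jl + d_j g_il - d_l g_ij): [xx,x] = E_x/2 = -27/4, [xx,y] = F_x - E_y/2 = 0, [xy,x] = E_y/2 = 0, [xy,y] = G_x/2 = -1107/128, [yy,x] = F_y - G_x/2 = 1107/128, [yy,y] = G_y/2 = 0
Gamma^x_ij = (G*[ij,x] - F*[ij,y])/(EG - F^2), Gamma^y_ij = (E*[ij,y] - F*[ij,x])/(EG - F^2)
Gamma_xxx = -2/3, Gamma_xxy = 0, Gamma_xyy = 41/48, Gamma_yxx = 0, Gamma_yxy = -24/41, Gamma_yyy = 0
d^2x/dtau^2 = -(Gamma_xxx*(3/2)^2 + 2*Gamma_xxy*(3/2)*(-1/4) + Gamma_xyy*(-1/4)^2) = 1111/768
d^2y/dtau^2 = -(Gamma_yxx*(3/2)^2 + 2*Gamma_yxy*(3/2)*(-1/4) + Gamma_yyy*(-1/4)^2) = -18/41

Answer: Gamma_xxx = -2/3, Gamma_xxy = 0, Gamma_xyy = 41/48, Gamma_yxx = 0, Gamma_yxy = -24/41, Gamma_yyy = 0; accelerations (d^2x/dtau^2, d^2y/dtau^2) = (1111/768, -18/41)


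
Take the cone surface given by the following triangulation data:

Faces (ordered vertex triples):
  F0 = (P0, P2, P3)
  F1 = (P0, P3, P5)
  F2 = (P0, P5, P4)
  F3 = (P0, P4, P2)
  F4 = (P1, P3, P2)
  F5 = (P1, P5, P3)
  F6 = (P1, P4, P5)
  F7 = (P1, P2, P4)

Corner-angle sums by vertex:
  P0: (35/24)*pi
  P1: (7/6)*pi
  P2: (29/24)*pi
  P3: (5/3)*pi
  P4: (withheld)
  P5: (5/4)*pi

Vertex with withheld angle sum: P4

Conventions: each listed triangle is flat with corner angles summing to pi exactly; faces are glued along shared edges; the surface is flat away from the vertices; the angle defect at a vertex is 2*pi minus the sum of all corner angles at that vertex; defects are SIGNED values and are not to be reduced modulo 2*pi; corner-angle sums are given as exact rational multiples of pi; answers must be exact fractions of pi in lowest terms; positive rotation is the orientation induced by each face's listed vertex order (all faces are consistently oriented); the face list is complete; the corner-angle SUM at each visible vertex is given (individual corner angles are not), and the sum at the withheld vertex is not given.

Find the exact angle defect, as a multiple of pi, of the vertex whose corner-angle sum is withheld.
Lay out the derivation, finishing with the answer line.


V = 6, E = 12, F = 8; chi = V - E + F = 2
Gauss-Bonnet: total defect = 2*pi*chi = 4*pi; visible defects sum to (13/4)*pi

Answer: defect(P4) = (3/4)*pi


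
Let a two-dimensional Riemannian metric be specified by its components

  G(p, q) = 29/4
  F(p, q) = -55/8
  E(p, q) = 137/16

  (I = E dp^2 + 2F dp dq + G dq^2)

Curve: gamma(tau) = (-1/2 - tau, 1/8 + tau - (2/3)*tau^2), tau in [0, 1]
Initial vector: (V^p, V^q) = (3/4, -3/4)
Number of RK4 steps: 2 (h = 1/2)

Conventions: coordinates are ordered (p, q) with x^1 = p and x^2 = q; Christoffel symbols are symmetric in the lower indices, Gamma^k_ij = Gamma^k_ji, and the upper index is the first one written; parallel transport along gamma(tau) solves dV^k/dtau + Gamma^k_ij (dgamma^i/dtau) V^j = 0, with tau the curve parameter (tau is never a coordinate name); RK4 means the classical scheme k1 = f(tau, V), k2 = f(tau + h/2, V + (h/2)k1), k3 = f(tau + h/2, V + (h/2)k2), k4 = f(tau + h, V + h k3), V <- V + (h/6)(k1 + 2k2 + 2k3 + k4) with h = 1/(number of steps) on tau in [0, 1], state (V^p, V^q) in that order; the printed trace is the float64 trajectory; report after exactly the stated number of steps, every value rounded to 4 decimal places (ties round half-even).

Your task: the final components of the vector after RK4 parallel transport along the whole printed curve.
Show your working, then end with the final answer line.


gamma'(tau) = (-1, 1 - (4/3)*tau); f(tau, V)^k = -Gamma^k_ij(gamma(tau)) gamma'^i(tau) V^j; h = 1/2; intermediate values shown to 6 dp
curve data and Christoffel symbols at the stage parameters:
  tau = 0.000000: gamma = (-0.500000, 0.125000), gamma' = (-1.000000, 1.000000); Gamma_ppp = 0.000000, Gamma_ppq = 0.000000, Gamma_pqq = 0.000000, Gamma_qpp = 0.000000, Gamma_qpq = 0.000000, Gamma_qqq = 0.000000
  tau = 0.250000: gamma = (-0.750000, 0.333333), gamma' = (-1.000000, 0.666667); Gamma_ppp = 0.000000, Gamma_ppq = 0.000000, Gamma_pqq = 0.000000, Gamma_qpp = 0.000000, Gamma_qpq = 0.000000, Gamma_qqq = 0.000000
  tau = 0.500000: gamma = (-1.000000, 0.458333), gamma' = (-1.000000, 0.333333); Gamma_ppp = 0.000000, Gamma_ppq = 0.000000, Gamma_pqq = 0.000000, Gamma_qpp = 0.000000, Gamma_qpq = 0.000000, Gamma_qqq = 0.000000
  tau = 0.750000: gamma = (-1.250000, 0.500000), gamma' = (-1.000000, 0.000000); Gamma_ppp = 0.000000, Gamma_ppq = 0.000000, Gamma_pqq = 0.000000, Gamma_qpp = 0.000000, Gamma_qpq = 0.000000, Gamma_qqq = 0.000000
  tau = 1.000000: gamma = (-1.500000, 0.458333), gamma' = (-1.000000, -0.333333); Gamma_ppp = 0.000000, Gamma_ppq = 0.000000, Gamma_pqq = 0.000000, Gamma_qpp = 0.000000, Gamma_qpq = 0.000000, Gamma_qqq = 0.000000
step 0: V^p = 0.7500, V^q = -0.7500
step 1: k1 = (0.000000, 0.000000), k2 = (0.000000, 0.000000), k3 = (0.000000, 0.000000), k4 = (0.000000, 0.000000); V <- V + (h/6)(k1 + 2k2 + 2k3 + k4): V^p = 0.7500, V^q = -0.7500
step 2: k1 = (0.000000, 0.000000), k2 = (0.000000, 0.000000), k3 = (0.000000, 0.000000), k4 = (0.000000, 0.000000); V <- V + (h/6)(k1 + 2k2 + 2k3 + k4): V^p = 0.7500, V^q = -0.7500

Answer: V^p = 0.7500, V^q = -0.7500


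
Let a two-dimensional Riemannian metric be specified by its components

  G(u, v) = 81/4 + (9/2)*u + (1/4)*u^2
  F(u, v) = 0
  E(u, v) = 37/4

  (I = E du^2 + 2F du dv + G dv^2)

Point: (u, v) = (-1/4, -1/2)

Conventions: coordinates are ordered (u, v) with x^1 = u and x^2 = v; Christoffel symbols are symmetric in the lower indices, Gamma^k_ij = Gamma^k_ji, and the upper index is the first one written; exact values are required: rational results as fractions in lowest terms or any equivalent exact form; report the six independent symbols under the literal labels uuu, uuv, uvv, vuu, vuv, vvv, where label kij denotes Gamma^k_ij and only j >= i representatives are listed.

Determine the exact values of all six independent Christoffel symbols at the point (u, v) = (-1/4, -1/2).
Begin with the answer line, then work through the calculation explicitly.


Answer: Gamma_uuu = 0, Gamma_uuv = 0, Gamma_uvv = -35/148, Gamma_vuu = 0, Gamma_vuv = 4/35, Gamma_vvv = 0

E = 37/4, F = 0, G = 1225/64 at the point
E_u = 0, E_v = 0, F_u = 0, F_v = 0, G_u = 35/8, G_v = 0
EG - F^2 = 45325/256;  g^inv = (256/45325) * [[1225/64, 0], [0, 37/4]]
first-kind symbols [ij,l] = (1/2)(d_i g_jl + d_j g_il - d_l g_ij): [uu,u] = E_u/2 = 0, [uu,v] = F_u - E_v/2 = 0, [uv,u] = E_v/2 = 0, [uv,v] = G_u/2 = 35/16, [vv,u] = F_v - G_u/2 = -35/16, [vv,v] = G_v/2 = 0
Gamma^u_ij = (G*[ij,u] - F*[ij,v])/(EG - F^2), Gamma^v_ij = (E*[ij,v] - F*[ij,u])/(EG - F^2)


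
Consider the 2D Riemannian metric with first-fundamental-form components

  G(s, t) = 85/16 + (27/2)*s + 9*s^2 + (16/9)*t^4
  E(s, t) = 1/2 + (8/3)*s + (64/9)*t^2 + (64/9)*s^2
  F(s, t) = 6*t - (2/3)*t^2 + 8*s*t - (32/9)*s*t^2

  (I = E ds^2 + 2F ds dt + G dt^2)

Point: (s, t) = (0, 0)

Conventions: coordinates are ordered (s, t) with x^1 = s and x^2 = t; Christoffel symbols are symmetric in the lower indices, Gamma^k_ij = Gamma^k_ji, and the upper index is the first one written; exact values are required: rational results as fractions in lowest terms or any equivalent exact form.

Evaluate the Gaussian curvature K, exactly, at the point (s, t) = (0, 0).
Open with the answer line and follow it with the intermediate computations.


Answer: K = 60352/65025

E = 1/2, F = 0, G = 85/16, EG - F^2 = 85/32 at the point
E_s = 8/3, E_t = 0, F_s = 0, F_t = 6, G_s = 27/2, G_t = 0
E_tt = 128/9, F_st = 8, G_ss = 18
The intrinsic route: Brioschi's K = (det M1 - det M2)/(EG - F^2)^2.
M1 = [[-E_tt/2 + F_st - G_ss/2, E_s/2, F_s - E_t/2], [F_t - G_s/2, E, F], [G_t/2, F, G]] = [[-73/9, 4/3, 0], [-3/4, 1/2, 0], [0, 0, 85/16]]; det M1 = -4675/288
M2 = [[0, E_t/2, G_s/2], [E_t/2, E, F], [G_s/2, F, G]] = [[0, 0, 27/4], [0, 1/2, 0], [27/4, 0, 85/16]]; det M2 = -729/32
det M1 - det M2 = 943/144; K = 943/144 / (85/32)^2 = 60352/65025


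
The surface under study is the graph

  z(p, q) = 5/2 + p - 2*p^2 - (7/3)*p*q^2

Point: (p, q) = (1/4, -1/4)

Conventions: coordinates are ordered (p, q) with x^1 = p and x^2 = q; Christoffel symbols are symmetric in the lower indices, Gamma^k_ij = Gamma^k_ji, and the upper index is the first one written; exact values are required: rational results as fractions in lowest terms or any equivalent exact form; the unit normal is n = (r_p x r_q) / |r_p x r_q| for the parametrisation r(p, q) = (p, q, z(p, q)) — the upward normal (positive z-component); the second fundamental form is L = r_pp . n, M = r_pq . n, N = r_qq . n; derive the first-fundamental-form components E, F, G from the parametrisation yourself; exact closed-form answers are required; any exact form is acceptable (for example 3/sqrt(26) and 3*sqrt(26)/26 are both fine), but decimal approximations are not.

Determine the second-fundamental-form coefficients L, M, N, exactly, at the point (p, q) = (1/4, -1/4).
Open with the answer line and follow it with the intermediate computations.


Answer: L = -192*sqrt(2549)/2549, M = 56*sqrt(2549)/2549, N = -56*sqrt(2549)/2549

z_p = -7/48, z_q = 7/24, z_pp = -4, z_pq = 7/6, z_qq = -7/6
E = 2353/2304, F = -49/1152, G = 625/576; answer radicand W^2 = 2549/2304
unnormalised second-form numerators: l = -4, m = 7/6, n = -7/6; L = l/sqrt(2549/2304), and similarly M = m/sqrt(W^2), N = n/sqrt(W^2)


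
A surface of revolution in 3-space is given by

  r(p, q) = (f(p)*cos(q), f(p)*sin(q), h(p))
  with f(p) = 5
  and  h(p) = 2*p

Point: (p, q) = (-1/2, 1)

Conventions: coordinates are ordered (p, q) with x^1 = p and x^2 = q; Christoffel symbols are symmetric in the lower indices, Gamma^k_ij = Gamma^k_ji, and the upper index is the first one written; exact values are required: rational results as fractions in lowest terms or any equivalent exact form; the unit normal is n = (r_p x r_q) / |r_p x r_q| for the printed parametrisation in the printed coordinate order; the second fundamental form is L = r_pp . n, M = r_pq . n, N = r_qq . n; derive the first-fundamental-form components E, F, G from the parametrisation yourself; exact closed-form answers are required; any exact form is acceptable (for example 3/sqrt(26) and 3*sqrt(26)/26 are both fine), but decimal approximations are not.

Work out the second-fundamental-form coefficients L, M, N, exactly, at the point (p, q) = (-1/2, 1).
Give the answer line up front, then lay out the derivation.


Answer: L = 0, M = 0, N = 5

f = 5, f' = 0, f'' = 0, h' = 2, h'' = 0
E = 4, F = 0, G = 25; answer radicand W^2 = 4
unnormalised second-form numerators: l = 0, m = 0, n = 10; L = l/sqrt(4), and similarly M = m/sqrt(W^2), N = n/sqrt(W^2)


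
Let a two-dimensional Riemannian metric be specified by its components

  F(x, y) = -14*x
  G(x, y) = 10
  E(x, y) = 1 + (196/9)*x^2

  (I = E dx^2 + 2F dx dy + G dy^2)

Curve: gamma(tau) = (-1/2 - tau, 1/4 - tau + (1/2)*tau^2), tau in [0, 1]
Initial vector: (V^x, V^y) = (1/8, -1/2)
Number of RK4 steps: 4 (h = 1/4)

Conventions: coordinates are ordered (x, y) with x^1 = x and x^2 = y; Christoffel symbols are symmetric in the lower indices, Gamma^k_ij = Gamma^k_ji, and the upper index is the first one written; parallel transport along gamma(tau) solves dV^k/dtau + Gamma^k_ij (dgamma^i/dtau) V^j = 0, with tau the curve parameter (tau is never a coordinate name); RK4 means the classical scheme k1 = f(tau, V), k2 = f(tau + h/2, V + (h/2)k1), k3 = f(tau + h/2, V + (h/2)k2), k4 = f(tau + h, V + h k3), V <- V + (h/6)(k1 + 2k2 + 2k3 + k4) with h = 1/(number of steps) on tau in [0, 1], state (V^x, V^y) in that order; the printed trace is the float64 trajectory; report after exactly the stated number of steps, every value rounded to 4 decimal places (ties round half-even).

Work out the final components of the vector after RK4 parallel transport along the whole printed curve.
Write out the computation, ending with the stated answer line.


gamma'(tau) = (-1, -1 + tau); f(tau, V)^k = -Gamma^k_ij(gamma(tau)) gamma'^i(tau) V^j; h = 1/4; intermediate values shown to 6 dp
curve data and Christoffel symbols at the stage parameters:
  tau = 0.000000: gamma = (-0.500000, 0.250000), gamma' = (-1.000000, -1.000000); Gamma_xxx = -0.705036, Gamma_xxy = 0.000000, Gamma_xyy = 0.000000, Gamma_yxx = -0.906475, Gamma_yxy = 0.000000, Gamma_yyy = 0.000000
  tau = 0.125000: gamma = (-0.625000, 0.132812), gamma' = (-1.000000, -0.875000); Gamma_xxx = -0.735460, Gamma_xxy = 0.000000, Gamma_xyy = 0.000000, Gamma_yxx = -0.756473, Gamma_yxy = 0.000000, Gamma_yyy = 0.000000
  tau = 0.250000: gamma = (-0.750000, 0.031250), gamma' = (-1.000000, -0.750000); Gamma_xxx = -0.734082, Gamma_xxy = 0.000000, Gamma_xyy = 0.000000, Gamma_yxx = -0.629213, Gamma_yxy = 0.000000, Gamma_yyy = 0.000000
  tau = 0.375000: gamma = (-0.875000, -0.054688), gamma' = (-1.000000, -0.625000); Gamma_xxx = -0.714397, Gamma_xxy = 0.000000, Gamma_xyy = 0.000000, Gamma_yxx = -0.524863, Gamma_yxy = 0.000000, Gamma_yyy = 0.000000
  tau = 0.500000: gamma = (-1.000000, -0.125000), gamma' = (-1.000000, -0.500000); Gamma_xxx = -0.685315, Gamma_xxy = 0.000000, Gamma_xyy = 0.000000, Gamma_yxx = -0.440559, Gamma_yxy = 0.000000, Gamma_yyy = 0.000000
  tau = 0.625000: gamma = (-1.125000, -0.179688), gamma' = (-1.000000, -0.375000); Gamma_xxx = -0.652246, Gamma_xxy = 0.000000, Gamma_xyy = 0.000000, Gamma_yxx = -0.372712, Gamma_yxy = 0.000000, Gamma_yyy = 0.000000
  tau = 0.750000: gamma = (-1.250000, -0.218750), gamma' = (-1.000000, -0.250000); Gamma_xxx = -0.618297, Gamma_xxy = 0.000000, Gamma_xyy = 0.000000, Gamma_yxx = -0.317981, Gamma_yxy = 0.000000, Gamma_yyy = 0.000000
  tau = 0.875000: gamma = (-1.375000, -0.242188), gamma' = (-1.000000, -0.125000); Gamma_xxx = -0.585154, Gamma_xxy = 0.000000, Gamma_xyy = 0.000000, Gamma_yxx = -0.273579, Gamma_yxy = 0.000000, Gamma_yyy = 0.000000
  tau = 1.000000: gamma = (-1.500000, -0.250000), gamma' = (-1.000000, 0.000000); Gamma_xxx = -0.553672, Gamma_xxy = 0.000000, Gamma_xyy = 0.000000, Gamma_yxx = -0.237288, Gamma_yxy = 0.000000, Gamma_yyy = 0.000000
step 0: V^x = 0.1250, V^y = -0.5000
step 1: k1 = (-0.088129, -0.113309), k2 = (-0.083830, -0.086226), k3 = (-0.084226, -0.086632), k4 = (-0.076303, -0.065403); V <- V + (h/6)(k1 + 2k2 + 2k3 + k4): V^x = 0.1041, V^y = -0.5219
step 2: k1 = (-0.076450, -0.065529), k2 = (-0.067573, -0.049646), k3 = (-0.068366, -0.050228), k4 = (-0.059658, -0.038352); V <- V + (h/6)(k1 + 2k2 + 2k3 + k4): V^x = 0.0871, V^y = -0.5345
step 3: k1 = (-0.059721, -0.038392), k2 = (-0.051971, -0.029697), k3 = (-0.052602, -0.030059), k4 = (-0.045750, -0.023529); V <- V + (h/6)(k1 + 2k2 + 2k3 + k4): V^x = 0.0740, V^y = -0.5421
step 4: k1 = (-0.045776, -0.023542), k2 = (-0.039974, -0.018689), k3 = (-0.040398, -0.018888), k4 = (-0.035400, -0.015171); V <- V + (h/6)(k1 + 2k2 + 2k3 + k4): V^x = 0.0640, V^y = -0.5468

Answer: V^x = 0.0640, V^y = -0.5468


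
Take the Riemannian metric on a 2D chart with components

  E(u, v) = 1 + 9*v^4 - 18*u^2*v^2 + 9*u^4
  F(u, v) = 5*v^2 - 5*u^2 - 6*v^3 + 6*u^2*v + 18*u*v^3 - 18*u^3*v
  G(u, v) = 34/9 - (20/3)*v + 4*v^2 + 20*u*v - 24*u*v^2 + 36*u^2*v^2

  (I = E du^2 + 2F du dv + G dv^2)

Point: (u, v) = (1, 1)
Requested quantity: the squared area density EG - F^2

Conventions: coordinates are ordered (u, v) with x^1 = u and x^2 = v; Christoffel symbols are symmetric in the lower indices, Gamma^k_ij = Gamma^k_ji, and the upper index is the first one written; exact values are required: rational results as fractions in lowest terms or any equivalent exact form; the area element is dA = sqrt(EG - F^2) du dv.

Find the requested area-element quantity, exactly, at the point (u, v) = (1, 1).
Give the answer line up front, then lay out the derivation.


Answer: EG - F^2 = 298/9

E = 1, F = 0, G = 298/9; EG - F^2 = 298/9


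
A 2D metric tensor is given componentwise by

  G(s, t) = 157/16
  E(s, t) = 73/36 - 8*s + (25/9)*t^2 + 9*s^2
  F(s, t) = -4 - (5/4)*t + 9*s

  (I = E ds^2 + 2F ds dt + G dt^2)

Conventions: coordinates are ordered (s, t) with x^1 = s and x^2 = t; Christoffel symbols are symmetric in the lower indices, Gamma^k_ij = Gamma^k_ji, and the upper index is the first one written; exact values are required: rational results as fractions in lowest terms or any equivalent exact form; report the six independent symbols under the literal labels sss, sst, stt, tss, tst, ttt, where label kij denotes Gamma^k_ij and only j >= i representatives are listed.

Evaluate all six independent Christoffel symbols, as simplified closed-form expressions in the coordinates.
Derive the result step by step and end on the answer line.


E = 73/36 - 8*s + (25/9)*t^2 + 9*s^2; F = -4 - (5/4)*t + 9*s; G = 157/16
Gamma^k_ij = (1/2) g^{kl} (d_i g_jl + d_j g_il - d_l g_ij), with g^inv = (1/(EG-F^2)) [[G, -F], [-F, E]]
first partials: E_s = -8 + 18*s, E_t = (50/9)*t, F_s = 9, F_t = -5/4, G_s = 0, G_t = 0
D = EG - F^2 = 2245/576 - 10*t - (13/2)*s + (925/36)*t^2 + (45/2)*s*t + (117/16)*s^2
expanded: Gamma^s_ss = (G E_s - 2F F_s + F E_t)/(2D), Gamma^s_st = (G E_t - F G_s)/(2D), Gamma^s_tt = (2G F_t - G G_s - F G_t)/(2D), Gamma^t_ss = (2E F_s - E E_t - F E_s)/(2D), Gamma^t_st = (E G_s - F E_t)/(2D), Gamma^t_tt = (E G_t - 2F F_t + F G_s)/(2D); substitute and cancel common factors

Answer: Gamma_sss = (14400*s*t + 4212*s - 2000*t^2 + 80*t - 1872)/(4212*s^2 + 12960*s*t - 3744*s + 14800*t^2 - 5760*t + 2245), Gamma_sst = 15700*t/(4212*s^2 + 12960*s*t - 3744*s + 14800*t^2 - 5760*t + 2245), Gamma_stt = -7065/(4212*s^2 + 12960*s*t - 3744*s + 14800*t^2 - 5760*t + 2245), Gamma_tss = (-129600*s^2*t + 173520*s*t - 40000*t^3 + 129600*t^2 - 55120*t + 11664)/(37908*s^2 + 116640*s*t - 33696*s + 133200*t^2 - 51840*t + 20205), Gamma_tst = (-14400*s*t + 2000*t^2 + 6400*t)/(4212*s^2 + 12960*s*t - 3744*s + 14800*t^2 - 5760*t + 2245), Gamma_ttt = (6480*s - 900*t - 2880)/(4212*s^2 + 12960*s*t - 3744*s + 14800*t^2 - 5760*t + 2245)


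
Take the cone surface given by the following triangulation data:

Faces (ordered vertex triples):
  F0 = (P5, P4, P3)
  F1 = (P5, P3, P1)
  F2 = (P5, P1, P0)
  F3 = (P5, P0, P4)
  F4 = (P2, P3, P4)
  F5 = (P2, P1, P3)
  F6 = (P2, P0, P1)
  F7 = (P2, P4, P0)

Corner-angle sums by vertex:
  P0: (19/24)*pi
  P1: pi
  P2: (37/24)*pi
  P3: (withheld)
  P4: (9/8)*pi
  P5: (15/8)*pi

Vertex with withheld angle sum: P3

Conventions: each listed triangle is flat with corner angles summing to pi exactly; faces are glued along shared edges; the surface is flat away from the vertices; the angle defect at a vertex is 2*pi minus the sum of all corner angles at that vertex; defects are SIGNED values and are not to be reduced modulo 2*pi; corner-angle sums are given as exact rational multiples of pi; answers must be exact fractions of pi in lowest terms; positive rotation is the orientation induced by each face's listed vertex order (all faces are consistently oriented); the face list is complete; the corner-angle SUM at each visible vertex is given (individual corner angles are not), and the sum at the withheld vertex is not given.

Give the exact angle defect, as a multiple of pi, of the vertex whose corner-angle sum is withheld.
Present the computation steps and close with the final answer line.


V = 6, E = 12, F = 8; chi = V - E + F = 2
Gauss-Bonnet: total defect = 2*pi*chi = 4*pi; visible defects sum to (11/3)*pi

Answer: defect(P3) = pi/3


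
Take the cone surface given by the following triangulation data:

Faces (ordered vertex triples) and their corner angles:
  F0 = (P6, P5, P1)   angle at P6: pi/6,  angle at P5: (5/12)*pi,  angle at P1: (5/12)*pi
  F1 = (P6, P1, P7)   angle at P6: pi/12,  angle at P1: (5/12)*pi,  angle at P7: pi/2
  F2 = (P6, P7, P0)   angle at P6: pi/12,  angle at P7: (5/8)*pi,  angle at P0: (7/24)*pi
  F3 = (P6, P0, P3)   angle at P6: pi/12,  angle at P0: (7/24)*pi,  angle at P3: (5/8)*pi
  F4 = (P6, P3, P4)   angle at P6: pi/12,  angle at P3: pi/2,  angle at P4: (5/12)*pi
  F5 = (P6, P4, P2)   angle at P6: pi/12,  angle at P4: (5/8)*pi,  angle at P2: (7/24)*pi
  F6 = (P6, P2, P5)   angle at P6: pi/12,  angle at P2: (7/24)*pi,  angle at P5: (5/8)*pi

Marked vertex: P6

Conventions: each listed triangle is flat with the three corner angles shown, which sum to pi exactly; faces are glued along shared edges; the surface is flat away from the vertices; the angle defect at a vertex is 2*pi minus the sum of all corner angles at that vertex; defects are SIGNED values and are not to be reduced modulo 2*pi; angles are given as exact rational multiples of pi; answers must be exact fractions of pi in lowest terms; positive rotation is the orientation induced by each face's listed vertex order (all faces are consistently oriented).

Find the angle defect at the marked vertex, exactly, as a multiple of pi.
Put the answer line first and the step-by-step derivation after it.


Answer: defect(P6) = (4/3)*pi

Sum of corner angles at P6: (2/3)*pi
defect = 2*pi - (2/3)*pi


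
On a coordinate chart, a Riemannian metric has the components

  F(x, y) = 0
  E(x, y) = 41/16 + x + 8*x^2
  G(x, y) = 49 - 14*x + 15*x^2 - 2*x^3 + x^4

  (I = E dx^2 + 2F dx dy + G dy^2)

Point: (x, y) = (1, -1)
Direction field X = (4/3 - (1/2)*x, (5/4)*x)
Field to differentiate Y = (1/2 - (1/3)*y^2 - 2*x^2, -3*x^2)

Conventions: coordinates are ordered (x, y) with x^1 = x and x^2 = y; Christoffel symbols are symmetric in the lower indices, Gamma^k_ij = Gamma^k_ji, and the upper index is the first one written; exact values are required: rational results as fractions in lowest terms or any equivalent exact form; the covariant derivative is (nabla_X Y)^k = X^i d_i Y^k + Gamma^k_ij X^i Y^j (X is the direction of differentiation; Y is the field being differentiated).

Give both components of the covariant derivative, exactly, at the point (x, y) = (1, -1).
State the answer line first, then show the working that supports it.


Answer: (nabla_X Y)^x = -901/666, (nabla_X Y)^y = -955/168

E = 185/16, F = 0, G = 49 at the point
E_x = 17, E_y = 0, F_x = 0, F_y = 0, G_x = 14, G_y = 0
EG - F^2 = 9065/16;  g^inv = (16/9065) * [[49, 0], [0, 185/16]]
first-kind symbols [ij,l] = (1/2)(d_i g_jl + d_j g_il - d_l g_ij): [xx,x] = E_x/2 = 17/2, [xx,y] = F_x - E_y/2 = 0, [xy,x] = E_y/2 = 0, [xy,y] = G_x/2 = 7, [yy,x] = F_y - G_x/2 = -7, [yy,y] = G_y/2 = 0
Gamma^x_ij = (G*[ij,x] - F*[ij,y])/(EG - F^2), Gamma^y_ij = (E*[ij,y] - F*[ij,x])/(EG - F^2)
Gamma_xxx = 136/185, Gamma_xxy = 0, Gamma_xyy = -112/185, Gamma_yxx = 0, Gamma_yxy = 1/7, Gamma_yyy = 0
X = (5/6, 5/4), Y = (-11/6, -3) at the point


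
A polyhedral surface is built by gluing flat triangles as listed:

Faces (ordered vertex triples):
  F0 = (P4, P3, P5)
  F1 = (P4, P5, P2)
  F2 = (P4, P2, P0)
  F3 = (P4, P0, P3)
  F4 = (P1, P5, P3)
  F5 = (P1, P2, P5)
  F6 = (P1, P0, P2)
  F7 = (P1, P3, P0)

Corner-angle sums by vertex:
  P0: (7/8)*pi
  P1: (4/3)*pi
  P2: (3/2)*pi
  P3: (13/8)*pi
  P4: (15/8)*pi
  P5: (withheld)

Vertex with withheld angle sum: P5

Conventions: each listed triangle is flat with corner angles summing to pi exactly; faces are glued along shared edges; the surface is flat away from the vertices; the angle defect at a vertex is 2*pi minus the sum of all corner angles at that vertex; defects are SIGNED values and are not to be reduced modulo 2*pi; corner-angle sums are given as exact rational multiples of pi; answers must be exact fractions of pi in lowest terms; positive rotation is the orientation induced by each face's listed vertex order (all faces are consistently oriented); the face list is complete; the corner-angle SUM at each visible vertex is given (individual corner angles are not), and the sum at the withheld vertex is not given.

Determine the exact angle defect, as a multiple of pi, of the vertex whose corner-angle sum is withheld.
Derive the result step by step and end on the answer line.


V = 6, E = 12, F = 8; chi = V - E + F = 2
Gauss-Bonnet: total defect = 2*pi*chi = 4*pi; visible defects sum to (67/24)*pi

Answer: defect(P5) = (29/24)*pi


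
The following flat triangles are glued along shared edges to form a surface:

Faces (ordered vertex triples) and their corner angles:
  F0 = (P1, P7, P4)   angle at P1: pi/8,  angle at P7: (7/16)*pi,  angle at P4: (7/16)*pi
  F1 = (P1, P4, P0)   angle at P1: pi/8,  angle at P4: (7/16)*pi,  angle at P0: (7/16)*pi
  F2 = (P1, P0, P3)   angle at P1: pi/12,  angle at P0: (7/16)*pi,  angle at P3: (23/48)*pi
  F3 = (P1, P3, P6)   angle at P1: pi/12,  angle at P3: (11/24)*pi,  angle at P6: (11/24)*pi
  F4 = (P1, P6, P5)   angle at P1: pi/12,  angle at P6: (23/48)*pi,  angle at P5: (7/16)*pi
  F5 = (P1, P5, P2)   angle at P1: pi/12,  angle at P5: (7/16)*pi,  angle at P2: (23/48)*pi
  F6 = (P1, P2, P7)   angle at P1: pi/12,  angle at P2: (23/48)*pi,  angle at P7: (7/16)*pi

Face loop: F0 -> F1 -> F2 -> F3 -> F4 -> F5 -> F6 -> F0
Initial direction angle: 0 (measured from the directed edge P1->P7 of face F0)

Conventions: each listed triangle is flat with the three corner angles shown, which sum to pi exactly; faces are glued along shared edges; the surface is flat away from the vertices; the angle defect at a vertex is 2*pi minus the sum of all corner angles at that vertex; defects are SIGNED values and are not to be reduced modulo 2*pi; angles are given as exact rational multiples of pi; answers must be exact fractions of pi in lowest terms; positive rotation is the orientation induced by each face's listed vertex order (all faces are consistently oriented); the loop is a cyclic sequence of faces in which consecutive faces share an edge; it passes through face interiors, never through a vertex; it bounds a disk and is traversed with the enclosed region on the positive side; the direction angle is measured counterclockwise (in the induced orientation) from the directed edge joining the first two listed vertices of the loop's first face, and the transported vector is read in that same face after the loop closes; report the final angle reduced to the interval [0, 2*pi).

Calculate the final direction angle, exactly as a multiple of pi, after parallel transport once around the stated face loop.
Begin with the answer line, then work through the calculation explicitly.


Answer: final direction angle = (4/3)*pi

enclosed vertex P1: corner angles sum to (2/3)*pi, defect = 2*pi - (2/3)*pi = (4/3)*pi
adding the enclosed defects to the starting angle (mod 2*pi, induced orientation) gives the holonomy
final angle = 0 + (4/3)*pi = (4/3)*pi (mod 2*pi)


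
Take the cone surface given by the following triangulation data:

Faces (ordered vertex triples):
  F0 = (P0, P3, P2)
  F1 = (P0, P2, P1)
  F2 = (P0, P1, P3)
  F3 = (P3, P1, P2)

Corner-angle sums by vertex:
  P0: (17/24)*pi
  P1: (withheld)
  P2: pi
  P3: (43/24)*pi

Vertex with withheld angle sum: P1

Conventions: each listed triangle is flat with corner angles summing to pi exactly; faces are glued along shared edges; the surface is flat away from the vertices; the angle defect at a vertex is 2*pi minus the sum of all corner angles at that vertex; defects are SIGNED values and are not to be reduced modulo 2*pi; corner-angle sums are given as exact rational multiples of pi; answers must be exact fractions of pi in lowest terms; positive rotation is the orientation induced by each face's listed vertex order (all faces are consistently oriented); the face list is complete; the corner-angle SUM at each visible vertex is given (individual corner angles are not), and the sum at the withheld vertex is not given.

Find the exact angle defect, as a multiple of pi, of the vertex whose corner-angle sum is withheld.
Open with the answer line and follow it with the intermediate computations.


Answer: defect(P1) = (3/2)*pi

V = 4, E = 6, F = 4; chi = V - E + F = 2
Gauss-Bonnet: total defect = 2*pi*chi = 4*pi; visible defects sum to (5/2)*pi


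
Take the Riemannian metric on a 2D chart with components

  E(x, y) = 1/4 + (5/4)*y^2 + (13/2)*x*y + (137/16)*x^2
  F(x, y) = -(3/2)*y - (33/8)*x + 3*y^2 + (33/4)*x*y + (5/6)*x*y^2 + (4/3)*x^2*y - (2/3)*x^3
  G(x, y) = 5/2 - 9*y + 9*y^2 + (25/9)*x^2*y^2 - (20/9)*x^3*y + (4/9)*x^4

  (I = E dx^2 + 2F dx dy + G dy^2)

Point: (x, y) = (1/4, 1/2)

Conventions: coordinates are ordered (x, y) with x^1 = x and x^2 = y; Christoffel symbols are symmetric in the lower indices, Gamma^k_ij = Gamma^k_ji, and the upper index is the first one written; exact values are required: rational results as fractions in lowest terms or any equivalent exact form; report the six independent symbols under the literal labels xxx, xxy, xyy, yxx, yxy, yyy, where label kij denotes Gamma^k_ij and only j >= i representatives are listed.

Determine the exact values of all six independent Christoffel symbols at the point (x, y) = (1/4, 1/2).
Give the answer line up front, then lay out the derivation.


Answer: Gamma_xxx = 5212/2413, Gamma_xxy = 1808/2413, Gamma_xyy = 4800/2413, Gamma_yxx = -83451/19304, Gamma_yxy = 363/4826, Gamma_yyy = -3347/9652

E = 489/256, F = 1/12, G = 5/18 at the point
E_x = 241/32, E_y = 23/8, F_x = 5/12, F_y = 185/48, G_x = 1/6, G_y = 5/36
EG - F^2 = 2413/4608;  g^inv = (4608/2413) * [[5/18, -1/12], [-1/12, 489/256]]
first-kind symbols [ij,l] = (1/2)(d_i g_jl + d_j g_il - d_l g_ij): [xx,x] = E_x/2 = 241/64, [xx,y] = F_x - E_y/2 = -49/48, [xy,x] = E_y/2 = 23/16, [xy,y] = G_x/2 = 1/12, [yy,x] = F_y - G_x/2 = 181/48, [yy,y] = G_y/2 = 5/72
Gamma^x_ij = (G*[ij,x] - F*[ij,y])/(EG - F^2), Gamma^y_ij = (E*[ij,y] - F*[ij,x])/(EG - F^2)


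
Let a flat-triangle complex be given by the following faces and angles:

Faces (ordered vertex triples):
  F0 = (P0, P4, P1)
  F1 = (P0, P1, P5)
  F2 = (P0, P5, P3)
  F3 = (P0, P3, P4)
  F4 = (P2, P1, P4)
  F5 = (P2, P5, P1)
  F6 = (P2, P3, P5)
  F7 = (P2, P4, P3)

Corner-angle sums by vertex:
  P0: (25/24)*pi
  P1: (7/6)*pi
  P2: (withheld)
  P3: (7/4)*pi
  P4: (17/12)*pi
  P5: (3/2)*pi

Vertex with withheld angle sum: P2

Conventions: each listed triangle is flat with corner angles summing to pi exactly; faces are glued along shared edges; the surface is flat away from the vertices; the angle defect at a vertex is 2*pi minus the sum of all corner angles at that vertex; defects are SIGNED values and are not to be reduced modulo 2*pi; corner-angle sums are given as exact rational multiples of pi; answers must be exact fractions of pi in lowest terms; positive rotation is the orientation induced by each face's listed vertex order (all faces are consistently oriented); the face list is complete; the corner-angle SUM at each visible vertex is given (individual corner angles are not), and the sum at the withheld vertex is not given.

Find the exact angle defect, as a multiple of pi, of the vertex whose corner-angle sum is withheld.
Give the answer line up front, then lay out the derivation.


Answer: defect(P2) = (7/8)*pi

V = 6, E = 12, F = 8; chi = V - E + F = 2
Gauss-Bonnet: total defect = 2*pi*chi = 4*pi; visible defects sum to (25/8)*pi


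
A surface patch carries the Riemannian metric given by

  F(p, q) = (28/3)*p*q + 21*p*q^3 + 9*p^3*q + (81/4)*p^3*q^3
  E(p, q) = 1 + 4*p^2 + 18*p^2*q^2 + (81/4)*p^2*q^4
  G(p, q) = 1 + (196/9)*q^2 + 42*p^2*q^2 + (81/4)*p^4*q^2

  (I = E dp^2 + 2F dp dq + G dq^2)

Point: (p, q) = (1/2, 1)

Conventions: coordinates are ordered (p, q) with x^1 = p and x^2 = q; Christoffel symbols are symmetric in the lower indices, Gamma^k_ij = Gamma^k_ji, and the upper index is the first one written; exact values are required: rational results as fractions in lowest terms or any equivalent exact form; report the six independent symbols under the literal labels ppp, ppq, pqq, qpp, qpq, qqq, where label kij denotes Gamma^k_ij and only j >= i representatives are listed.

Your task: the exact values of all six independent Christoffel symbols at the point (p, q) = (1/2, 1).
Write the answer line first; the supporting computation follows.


Answer: Gamma_ppp = 12168/25981, Gamma_ppq = 8424/25981, Gamma_pqq = 10842/25981, Gamma_qpp = 21684/25981, Gamma_qpq = 15012/25981, Gamma_qqq = 19321/25981

E = 185/16, F = 1807/96, G = 19897/576 at the point
E_p = 169/4, E_q = 117/4, F_p = 2509/48, F_q = 4309/96, G_p = 417/8, G_q = 19321/288
EG - F^2 = 25981/576;  g^inv = (576/25981) * [[19897/576, -1807/96], [-1807/96, 185/16]]
first-kind symbols [ij,l] = (1/2)(d_i g_jl + d_j g_il - d_l g_ij): [pp,p] = E_p/2 = 169/8, [pp,q] = F_p - E_q/2 = 1807/48, [pq,p] = E_q/2 = 117/8, [pq,q] = G_p/2 = 417/16, [qq,p] = F_q - G_p/2 = 1807/96, [qq,q] = G_q/2 = 19321/576
Gamma^p_ij = (G*[ij,p] - F*[ij,q])/(EG - F^2), Gamma^q_ij = (E*[ij,q] - F*[ij,p])/(EG - F^2)


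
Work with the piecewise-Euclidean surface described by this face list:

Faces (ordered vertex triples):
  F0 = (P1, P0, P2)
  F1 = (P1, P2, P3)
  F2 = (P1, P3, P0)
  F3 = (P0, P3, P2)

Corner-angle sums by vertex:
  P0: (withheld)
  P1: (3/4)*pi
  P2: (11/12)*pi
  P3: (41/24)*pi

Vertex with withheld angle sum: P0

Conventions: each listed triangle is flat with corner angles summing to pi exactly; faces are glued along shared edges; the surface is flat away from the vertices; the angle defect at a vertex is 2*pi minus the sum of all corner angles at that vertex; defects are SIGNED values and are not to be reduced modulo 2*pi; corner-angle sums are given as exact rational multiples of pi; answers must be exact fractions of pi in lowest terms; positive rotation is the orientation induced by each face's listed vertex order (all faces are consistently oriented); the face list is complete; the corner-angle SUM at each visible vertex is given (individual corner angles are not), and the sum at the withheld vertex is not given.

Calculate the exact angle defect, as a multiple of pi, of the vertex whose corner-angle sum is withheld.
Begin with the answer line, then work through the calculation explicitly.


Answer: defect(P0) = (11/8)*pi

V = 4, E = 6, F = 4; chi = V - E + F = 2
Gauss-Bonnet: total defect = 2*pi*chi = 4*pi; visible defects sum to (21/8)*pi


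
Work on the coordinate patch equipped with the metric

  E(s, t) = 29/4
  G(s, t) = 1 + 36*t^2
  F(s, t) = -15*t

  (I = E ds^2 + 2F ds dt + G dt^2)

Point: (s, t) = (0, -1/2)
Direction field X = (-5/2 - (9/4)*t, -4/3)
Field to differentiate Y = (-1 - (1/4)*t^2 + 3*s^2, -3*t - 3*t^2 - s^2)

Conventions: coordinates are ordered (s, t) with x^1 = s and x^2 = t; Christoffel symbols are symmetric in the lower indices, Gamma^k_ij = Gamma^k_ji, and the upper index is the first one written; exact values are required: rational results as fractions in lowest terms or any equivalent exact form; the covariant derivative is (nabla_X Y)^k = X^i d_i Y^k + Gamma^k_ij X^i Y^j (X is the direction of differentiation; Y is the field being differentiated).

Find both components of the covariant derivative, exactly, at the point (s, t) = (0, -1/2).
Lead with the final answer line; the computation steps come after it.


Answer: (nabla_X Y)^s = 23/39, (nabla_X Y)^t = 72/65

E = 29/4, F = 15/2, G = 10 at the point
E_s = 0, E_t = 0, F_s = 0, F_t = -15, G_s = 0, G_t = -36
EG - F^2 = 65/4;  g^inv = (4/65) * [[10, -15/2], [-15/2, 29/4]]
first-kind symbols [ij,l] = (1/2)(d_i g_jl + d_j g_il - d_l g_ij): [ss,s] = E_s/2 = 0, [ss,t] = F_s - E_t/2 = 0, [st,s] = E_t/2 = 0, [st,t] = G_s/2 = 0, [tt,s] = F_t - G_s/2 = -15, [tt,t] = G_t/2 = -18
Gamma^s_ij = (G*[ij,s] - F*[ij,t])/(EG - F^2), Gamma^t_ij = (E*[ij,t] - F*[ij,s])/(EG - F^2)
Gamma_sss = 0, Gamma_sst = 0, Gamma_stt = -12/13, Gamma_tss = 0, Gamma_tst = 0, Gamma_ttt = -72/65
X = (-11/8, -4/3), Y = (-17/16, 3/4) at the point


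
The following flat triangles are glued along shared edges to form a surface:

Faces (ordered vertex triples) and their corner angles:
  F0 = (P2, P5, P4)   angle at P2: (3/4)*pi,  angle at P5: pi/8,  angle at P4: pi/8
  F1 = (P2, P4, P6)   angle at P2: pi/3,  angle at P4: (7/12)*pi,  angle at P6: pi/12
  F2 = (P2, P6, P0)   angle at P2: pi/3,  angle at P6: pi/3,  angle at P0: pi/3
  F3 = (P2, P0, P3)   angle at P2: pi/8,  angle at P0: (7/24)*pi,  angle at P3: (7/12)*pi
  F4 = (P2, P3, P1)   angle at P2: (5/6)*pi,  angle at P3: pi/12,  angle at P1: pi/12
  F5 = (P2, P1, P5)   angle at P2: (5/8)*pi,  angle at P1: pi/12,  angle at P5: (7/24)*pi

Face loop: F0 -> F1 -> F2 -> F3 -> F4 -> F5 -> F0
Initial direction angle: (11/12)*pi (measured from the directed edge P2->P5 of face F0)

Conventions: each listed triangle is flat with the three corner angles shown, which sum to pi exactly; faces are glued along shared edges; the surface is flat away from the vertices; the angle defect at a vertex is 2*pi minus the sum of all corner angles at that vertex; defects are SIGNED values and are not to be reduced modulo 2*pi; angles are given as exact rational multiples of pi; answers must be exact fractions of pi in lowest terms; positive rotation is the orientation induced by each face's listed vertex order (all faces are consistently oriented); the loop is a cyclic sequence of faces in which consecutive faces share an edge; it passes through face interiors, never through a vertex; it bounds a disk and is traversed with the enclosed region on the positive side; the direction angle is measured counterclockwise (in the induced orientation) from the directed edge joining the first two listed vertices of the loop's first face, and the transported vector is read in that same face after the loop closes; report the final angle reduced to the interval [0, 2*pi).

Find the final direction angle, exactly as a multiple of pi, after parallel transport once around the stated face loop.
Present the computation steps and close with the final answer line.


enclosed vertex P2: corner angles sum to 3*pi, defect = 2*pi - 3*pi = -pi
adding the enclosed defects to the starting angle (mod 2*pi, induced orientation) gives the holonomy
final angle = (11/12)*pi - pi = (23/12)*pi (mod 2*pi)

Answer: final direction angle = (23/12)*pi


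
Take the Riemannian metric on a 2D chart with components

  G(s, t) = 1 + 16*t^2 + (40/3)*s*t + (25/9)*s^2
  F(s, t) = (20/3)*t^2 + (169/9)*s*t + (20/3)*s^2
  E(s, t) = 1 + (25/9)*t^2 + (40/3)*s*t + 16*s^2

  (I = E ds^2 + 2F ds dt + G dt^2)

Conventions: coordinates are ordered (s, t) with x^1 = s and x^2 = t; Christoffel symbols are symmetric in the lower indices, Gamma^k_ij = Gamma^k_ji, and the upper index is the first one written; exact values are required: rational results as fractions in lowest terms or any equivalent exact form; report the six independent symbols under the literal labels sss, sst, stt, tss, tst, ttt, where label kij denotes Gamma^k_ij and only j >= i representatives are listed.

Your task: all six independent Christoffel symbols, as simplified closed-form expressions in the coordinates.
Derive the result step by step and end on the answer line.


E = 1 + (25/9)*t^2 + (40/3)*s*t + 16*s^2; F = (20/3)*t^2 + (169/9)*s*t + (20/3)*s^2; G = 1 + 16*t^2 + (40/3)*s*t + (25/9)*s^2
Gamma^k_ij = (1/2) g^{kl} (d_i g_jl + d_j g_il - d_l g_ij), with g^inv = (1/(EG-F^2)) [[G, -F], [-F, E]]
first partials: E_s = (40/3)*t + 32*s, E_t = (50/9)*t + (40/3)*s, F_s = (169/9)*t + (40/3)*s, F_t = (40/3)*t + (169/9)*s, G_s = (40/3)*t + (50/9)*s, G_t = 32*t + (40/3)*s
D = EG - F^2 = 1 + (169/9)*t^2 + (80/3)*s*t + (169/9)*s^2
expanded: Gamma^s_ss = (G E_s - 2F F_s + F E_t)/(2D), Gamma^s_st = (G E_t - F G_s)/(2D), Gamma^s_tt = (2G F_t - G G_s - F G_t)/(2D), Gamma^t_ss = (2E F_s - E E_t - F E_s)/(2D), Gamma^t_st = (E G_s - F E_t)/(2D), Gamma^t_tt = (E G_t - 2F F_t + F G_s)/(2D); substitute and cancel common factors

Answer: Gamma_sss = (144*s + 60*t)/(169*s^2 + 240*s*t + 169*t^2 + 9), Gamma_sst = (60*s + 25*t)/(169*s^2 + 240*s*t + 169*t^2 + 9), Gamma_stt = (144*s + 60*t)/(169*s^2 + 240*s*t + 169*t^2 + 9), Gamma_tss = (60*s + 144*t)/(169*s^2 + 240*s*t + 169*t^2 + 9), Gamma_tst = (25*s + 60*t)/(169*s^2 + 240*s*t + 169*t^2 + 9), Gamma_ttt = (60*s + 144*t)/(169*s^2 + 240*s*t + 169*t^2 + 9)
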